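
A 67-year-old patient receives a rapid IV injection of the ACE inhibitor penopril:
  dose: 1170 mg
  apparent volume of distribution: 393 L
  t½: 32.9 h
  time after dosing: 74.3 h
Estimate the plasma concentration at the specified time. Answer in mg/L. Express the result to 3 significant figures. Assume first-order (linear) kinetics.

C₀ = Dose / Vd = 1170 / 393 = 2.977 mg/L
k = ln2 / t½ = 0.693147 / 32.9 = 0.02107 h⁻¹
C = C₀ · e^(−k·t) = 2.977 × e^(−0.02107 × 74.3)
  = 2.977 × 0.2090 = 0.6222 mg/L

0.622 mg/L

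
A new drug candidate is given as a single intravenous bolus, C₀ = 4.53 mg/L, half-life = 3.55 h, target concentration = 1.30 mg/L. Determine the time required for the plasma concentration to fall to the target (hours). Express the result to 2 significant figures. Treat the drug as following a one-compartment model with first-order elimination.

k = ln2 / t½ = 0.693147 / 3.55 = 0.1953 h⁻¹
t = ln(C₀ / C) / k = ln(4.530 / 1.30) / 0.1953
  = ln(3.485) / 0.1953 = 1.248 / 0.1953 = 6.390 h

6.4 h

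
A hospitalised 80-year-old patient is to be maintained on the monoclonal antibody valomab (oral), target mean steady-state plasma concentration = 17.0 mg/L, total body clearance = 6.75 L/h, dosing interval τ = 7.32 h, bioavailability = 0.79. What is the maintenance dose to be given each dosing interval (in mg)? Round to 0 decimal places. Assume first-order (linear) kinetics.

1063 mg

At steady state, F × (Dose/τ) = Css × CL.
Dose = Css × CL × τ / F = 17.0 × 6.750 × 7.32 / 0.79 = 1063 mg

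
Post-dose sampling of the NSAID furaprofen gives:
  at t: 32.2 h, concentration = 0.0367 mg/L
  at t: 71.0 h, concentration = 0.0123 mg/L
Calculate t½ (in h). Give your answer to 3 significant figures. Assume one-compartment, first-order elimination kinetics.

k = ln(C₁/C₂) / (t₂ − t₁) = ln(0.0367/0.0123) / (71.0 − 32.2)
  = 1.093 / 38.80 = 0.02817 h⁻¹
t½ = ln2 / k = 0.693147 / 0.02817 = 24.61 h

24.6 h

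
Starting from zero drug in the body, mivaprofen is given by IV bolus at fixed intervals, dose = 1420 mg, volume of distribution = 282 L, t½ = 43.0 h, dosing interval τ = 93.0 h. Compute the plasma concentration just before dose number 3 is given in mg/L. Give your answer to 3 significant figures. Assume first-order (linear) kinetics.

1.38 mg/L

C₀ per dose = Dose / Vd = 1420 / 282 = 5.035 mg/L
k = ln2 / t½ = 0.693147 / 43.0 = 0.01612 h⁻¹
Fraction remaining after one interval: r = e^(−kτ) = e^(−0.01612 × 93.0) = 0.2233
Before dose 3, 2 doses have been given (aged 1τ, 2τ).
C_trough = C₀ × (r + r²) = 5.035 × (0.2233 + 0.04986) = 1.375 mg/L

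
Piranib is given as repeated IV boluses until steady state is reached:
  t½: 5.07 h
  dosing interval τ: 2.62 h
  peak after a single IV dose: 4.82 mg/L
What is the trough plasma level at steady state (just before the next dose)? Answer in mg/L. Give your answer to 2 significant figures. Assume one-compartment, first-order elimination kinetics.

k = ln2 / t½ = 0.693147 / 5.07 = 0.1367 h⁻¹
e^(−kτ) = e^(−0.1367 × 2.62) = 0.6990
Accumulation ratio R = 1 / (1 − e^(−kτ)) = 1 / (1 − 0.6990) = 3.322
Steady-state trough = C₀ × R × e^(−kτ) = 4.82 × 3.322 × 0.6990 = 11.19 mg/L

11 mg/L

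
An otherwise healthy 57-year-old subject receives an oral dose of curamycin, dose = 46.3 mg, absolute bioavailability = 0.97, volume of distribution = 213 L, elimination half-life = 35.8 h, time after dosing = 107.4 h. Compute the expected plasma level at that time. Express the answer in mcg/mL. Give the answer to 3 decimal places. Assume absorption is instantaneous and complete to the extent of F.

0.026 mcg/mL

Amount reaching circulation = F × Dose = 0.97 × 46.30 = 44.91 mg
C₀ = F·Dose / Vd = 44.91 / 213 = 0.2108 mg/L
k = ln2 / t½ = 0.693147 / 35.8 = 0.01936 h⁻¹
t / t½ = 107.4 / 35.8 = 3 half-lives
C = C₀ × (1/2)^3 = 0.2108 × 0.1250 = 0.02635 mg/L
(0.02635 mg/L = 0.02635 mcg/mL)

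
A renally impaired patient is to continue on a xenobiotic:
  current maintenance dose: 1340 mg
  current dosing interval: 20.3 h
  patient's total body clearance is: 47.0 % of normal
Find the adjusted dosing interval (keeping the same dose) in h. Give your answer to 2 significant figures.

43 h

To keep the same average steady-state level, dosing rate must scale with clearance.
CL ratio = 47.0 / 100 = 0.4700
New interval (same dose) = 20.3 / 0.4700 = 43.19 h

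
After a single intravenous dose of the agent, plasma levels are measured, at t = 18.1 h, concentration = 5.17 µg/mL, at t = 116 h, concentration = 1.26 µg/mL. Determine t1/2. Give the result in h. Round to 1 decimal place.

k = ln(C₁/C₂) / (t₂ − t₁) = ln(5.17/1.26) / (116 − 18.1)
  = 1.412 / 97.90 = 0.01442 h⁻¹
t½ = ln2 / k = 0.693147 / 0.01442 = 48.07 h

48.1 h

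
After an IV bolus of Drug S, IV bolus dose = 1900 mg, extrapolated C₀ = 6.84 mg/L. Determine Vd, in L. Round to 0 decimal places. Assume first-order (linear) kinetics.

278 L

Vd = Dose / C₀ = 1900 / 6.84 = 277.8 L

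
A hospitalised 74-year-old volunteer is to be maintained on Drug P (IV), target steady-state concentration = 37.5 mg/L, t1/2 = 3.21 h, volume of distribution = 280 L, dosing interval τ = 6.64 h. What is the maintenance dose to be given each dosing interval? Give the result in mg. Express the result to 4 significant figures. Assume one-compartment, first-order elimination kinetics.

15050 mg

k = ln2 / t½ = 0.693147 / 3.21 = 0.2159 h⁻¹
CL = k × Vd = 0.2159 × 280 = 60.45 L/h
At steady state, Dose/τ = Css × CL.
Dose = Css × CL × τ = 37.5 × 60.45 × 6.64 = 15050 mg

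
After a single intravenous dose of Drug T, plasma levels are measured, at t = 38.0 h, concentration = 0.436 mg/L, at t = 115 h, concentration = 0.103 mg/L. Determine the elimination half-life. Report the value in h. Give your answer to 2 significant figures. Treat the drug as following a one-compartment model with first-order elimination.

k = ln(C₁/C₂) / (t₂ − t₁) = ln(0.436/0.103) / (115 − 38.0)
  = 1.443 / 77.00 = 0.01874 h⁻¹
t½ = ln2 / k = 0.693147 / 0.01874 = 36.99 h

37 h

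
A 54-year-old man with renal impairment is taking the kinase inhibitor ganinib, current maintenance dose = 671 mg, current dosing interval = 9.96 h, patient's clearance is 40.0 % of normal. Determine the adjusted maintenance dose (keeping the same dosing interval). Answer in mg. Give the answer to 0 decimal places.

268 mg

To keep the same average steady-state level, dosing rate must scale with clearance.
CL ratio = 40.0 / 100 = 0.4000
New dose (same interval) = 671 × 0.4000 = 268.4 mg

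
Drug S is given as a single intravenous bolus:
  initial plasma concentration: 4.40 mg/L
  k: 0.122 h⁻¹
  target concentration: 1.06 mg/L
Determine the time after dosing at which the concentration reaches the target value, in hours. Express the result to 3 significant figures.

11.7 h

t = ln(C₀ / C) / k = ln(4.400 / 1.06) / 0.1220
  = ln(4.151) / 0.1220 = 1.423 / 0.1220 = 11.66 h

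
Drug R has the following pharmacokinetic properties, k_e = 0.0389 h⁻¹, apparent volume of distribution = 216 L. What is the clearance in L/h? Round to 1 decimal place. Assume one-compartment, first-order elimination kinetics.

CL = k × Vd = 0.0389 × 216 = 8.402 L/h

8.4 L/h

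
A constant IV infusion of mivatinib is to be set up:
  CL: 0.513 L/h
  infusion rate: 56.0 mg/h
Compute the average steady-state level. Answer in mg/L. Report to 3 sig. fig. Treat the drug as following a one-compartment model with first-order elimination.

109 mg/L

At steady state Css = R₀ / CL = 56.0 / 0.5130 = 109.2 mg/L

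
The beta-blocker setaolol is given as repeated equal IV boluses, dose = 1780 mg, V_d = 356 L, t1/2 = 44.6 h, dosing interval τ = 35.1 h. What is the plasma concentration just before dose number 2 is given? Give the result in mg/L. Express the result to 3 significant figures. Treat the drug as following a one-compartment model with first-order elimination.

C₀ per dose = Dose / Vd = 1780 / 356 = 5.000 mg/L
k = ln2 / t½ = 0.693147 / 44.6 = 0.01554 h⁻¹
Fraction remaining after one interval: r = e^(−kτ) = e^(−0.01554 × 35.1) = 0.5796
Before dose 2, 1 dose has been given (aged 1τ).
C_trough = C₀ × r = 5.000 × 0.5796 = 2.898 mg/L

2.90 mg/L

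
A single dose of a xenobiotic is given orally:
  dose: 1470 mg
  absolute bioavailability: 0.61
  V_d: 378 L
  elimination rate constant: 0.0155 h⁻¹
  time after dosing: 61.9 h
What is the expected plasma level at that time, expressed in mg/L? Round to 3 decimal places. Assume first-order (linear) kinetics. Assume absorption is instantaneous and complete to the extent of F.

Amount reaching circulation = F × Dose = 0.61 × 1470 = 896.7 mg
C₀ = F·Dose / Vd = 896.7 / 378 = 2.372 mg/L
C = C₀ · e^(−k·t) = 2.372 × e^(−0.01550 × 61.9)
  = 2.372 × 0.3831 = 0.9087 mg/L

0.909 mg/L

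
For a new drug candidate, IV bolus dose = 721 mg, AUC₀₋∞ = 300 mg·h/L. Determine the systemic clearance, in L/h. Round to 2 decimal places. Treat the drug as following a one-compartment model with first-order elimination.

CL = Dose / AUC = 721 / 300 = 2.403 L/h

2.40 L/h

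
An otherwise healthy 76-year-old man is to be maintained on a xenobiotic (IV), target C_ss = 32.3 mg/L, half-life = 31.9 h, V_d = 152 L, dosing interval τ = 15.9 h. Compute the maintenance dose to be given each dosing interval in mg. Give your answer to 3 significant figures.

1700 mg

k = ln2 / t½ = 0.693147 / 31.9 = 0.02173 h⁻¹
CL = k × Vd = 0.02173 × 152 = 3.303 L/h
At steady state, Dose/τ = Css × CL.
Dose = Css × CL × τ = 32.3 × 3.303 × 15.9 = 1696 mg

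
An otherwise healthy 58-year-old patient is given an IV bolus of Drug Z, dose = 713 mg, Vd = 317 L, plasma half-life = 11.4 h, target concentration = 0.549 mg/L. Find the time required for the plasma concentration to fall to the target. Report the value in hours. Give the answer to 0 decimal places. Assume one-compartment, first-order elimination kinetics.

23 h

C₀ = Dose / Vd = 713.0 / 317 = 2.249 mg/L
k = ln2 / t½ = 0.693147 / 11.4 = 0.06080 h⁻¹
t = ln(C₀ / C) / k = ln(2.249 / 0.549) / 0.06080
  = ln(4.097) / 0.06080 = 1.410 / 0.06080 = 23.19 h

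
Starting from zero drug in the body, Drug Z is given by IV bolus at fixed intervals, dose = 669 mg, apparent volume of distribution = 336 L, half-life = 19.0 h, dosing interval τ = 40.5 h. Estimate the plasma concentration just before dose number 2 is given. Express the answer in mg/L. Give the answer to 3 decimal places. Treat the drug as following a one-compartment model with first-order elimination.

0.454 mg/L

C₀ per dose = Dose / Vd = 669 / 336 = 1.991 mg/L
k = ln2 / t½ = 0.693147 / 19.0 = 0.03648 h⁻¹
Fraction remaining after one interval: r = e^(−kτ) = e^(−0.03648 × 40.5) = 0.2282
Before dose 2, 1 dose has been given (aged 1τ).
C_trough = C₀ × r = 1.991 × 0.2282 = 0.4543 mg/L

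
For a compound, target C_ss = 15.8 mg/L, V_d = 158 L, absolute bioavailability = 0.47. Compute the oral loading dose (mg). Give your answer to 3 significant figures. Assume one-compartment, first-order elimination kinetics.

5310 mg

LD = Css × Vd / F = 15.8 × 158 / 0.47 = 5311 mg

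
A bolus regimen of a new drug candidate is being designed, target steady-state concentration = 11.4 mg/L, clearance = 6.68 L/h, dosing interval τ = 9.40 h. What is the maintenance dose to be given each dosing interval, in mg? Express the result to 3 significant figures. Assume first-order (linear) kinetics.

716 mg

At steady state, Dose/τ = Css × CL.
Dose = Css × CL × τ = 11.4 × 6.680 × 9.40 = 715.8 mg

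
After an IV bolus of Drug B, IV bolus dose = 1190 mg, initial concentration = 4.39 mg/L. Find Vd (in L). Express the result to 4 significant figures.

271.1 L

Vd = Dose / C₀ = 1190 / 4.39 = 271.1 L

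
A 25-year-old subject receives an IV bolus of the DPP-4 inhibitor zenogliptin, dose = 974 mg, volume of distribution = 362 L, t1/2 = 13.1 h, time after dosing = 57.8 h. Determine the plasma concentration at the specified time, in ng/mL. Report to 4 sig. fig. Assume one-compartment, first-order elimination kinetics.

126.4 ng/mL

C₀ = Dose / Vd = 974.0 / 362 = 2.691 mg/L
k = ln2 / t½ = 0.693147 / 13.1 = 0.05291 h⁻¹
C = C₀ · e^(−k·t) = 2.691 × e^(−0.05291 × 57.8)
  = 2.691 × 0.04697 = 0.1264 mg/L
Convert: 0.1264 mg/L × 1000 = 126.4 ng/mL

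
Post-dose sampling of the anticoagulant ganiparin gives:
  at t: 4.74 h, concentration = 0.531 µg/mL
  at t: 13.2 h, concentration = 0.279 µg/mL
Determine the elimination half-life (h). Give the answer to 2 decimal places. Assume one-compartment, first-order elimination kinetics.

9.11 h

k = ln(C₁/C₂) / (t₂ − t₁) = ln(0.531/0.279) / (13.2 − 4.74)
  = 0.6436 / 8.460 = 0.07608 h⁻¹
t½ = ln2 / k = 0.693147 / 0.07608 = 9.111 h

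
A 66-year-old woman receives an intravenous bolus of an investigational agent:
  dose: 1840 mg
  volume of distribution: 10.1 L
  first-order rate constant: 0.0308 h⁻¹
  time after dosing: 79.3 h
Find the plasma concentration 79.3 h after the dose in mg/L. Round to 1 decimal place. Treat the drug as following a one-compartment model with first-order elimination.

15.8 mg/L

C₀ = Dose / Vd = 1840 / 10.1 = 182.2 mg/L
C = C₀ · e^(−k·t) = 182.2 × e^(−0.03080 × 79.3)
  = 182.2 × 0.08695 = 15.84 mg/L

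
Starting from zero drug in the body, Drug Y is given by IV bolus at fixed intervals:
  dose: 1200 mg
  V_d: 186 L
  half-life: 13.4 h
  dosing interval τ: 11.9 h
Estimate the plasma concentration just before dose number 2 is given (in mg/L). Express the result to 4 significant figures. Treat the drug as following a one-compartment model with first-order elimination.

C₀ per dose = Dose / Vd = 1200 / 186 = 6.452 mg/L
k = ln2 / t½ = 0.693147 / 13.4 = 0.05173 h⁻¹
Fraction remaining after one interval: r = e^(−kτ) = e^(−0.05173 × 11.9) = 0.5403
Before dose 2, 1 dose has been given (aged 1τ).
C_trough = C₀ × r = 6.452 × 0.5403 = 3.486 mg/L

3.486 mg/L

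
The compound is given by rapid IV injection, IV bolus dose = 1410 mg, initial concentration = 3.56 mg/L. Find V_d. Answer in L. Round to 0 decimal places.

Vd = Dose / C₀ = 1410 / 3.56 = 396.1 L

396 L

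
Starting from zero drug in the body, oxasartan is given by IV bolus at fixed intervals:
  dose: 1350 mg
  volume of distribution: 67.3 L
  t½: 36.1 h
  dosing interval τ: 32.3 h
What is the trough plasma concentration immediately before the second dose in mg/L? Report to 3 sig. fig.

10.8 mg/L

C₀ per dose = Dose / Vd = 1350 / 67.3 = 20.06 mg/L
k = ln2 / t½ = 0.693147 / 36.1 = 0.01920 h⁻¹
Fraction remaining after one interval: r = e^(−kτ) = e^(−0.01920 × 32.3) = 0.5379
Before dose 2, 1 dose has been given (aged 1τ).
C_trough = C₀ × r = 20.06 × 0.5379 = 10.79 mg/L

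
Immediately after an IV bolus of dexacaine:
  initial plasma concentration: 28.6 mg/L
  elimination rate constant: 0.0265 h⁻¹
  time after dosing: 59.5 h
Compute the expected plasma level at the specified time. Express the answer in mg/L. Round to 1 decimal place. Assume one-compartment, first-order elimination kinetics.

C = C₀ · e^(−k·t) = 28.60 × e^(−0.02650 × 59.5)
  = 28.60 × 0.2066 = 5.909 mg/L

5.9 mg/L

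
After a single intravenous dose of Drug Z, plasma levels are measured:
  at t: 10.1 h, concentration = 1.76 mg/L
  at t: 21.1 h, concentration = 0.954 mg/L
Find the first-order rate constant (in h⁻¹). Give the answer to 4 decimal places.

0.0557 h⁻¹

k = ln(C₁/C₂) / (t₂ − t₁) = ln(1.76/0.954) / (21.1 − 10.1)
  = 0.6124 / 11.00 = 0.05567 h⁻¹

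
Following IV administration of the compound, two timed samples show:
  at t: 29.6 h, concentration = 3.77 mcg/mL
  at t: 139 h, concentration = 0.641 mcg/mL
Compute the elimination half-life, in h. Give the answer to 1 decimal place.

k = ln(C₁/C₂) / (t₂ − t₁) = ln(3.77/0.641) / (139 − 29.6)
  = 1.772 / 109.4 = 0.01620 h⁻¹
t½ = ln2 / k = 0.693147 / 0.01620 = 42.79 h

42.8 h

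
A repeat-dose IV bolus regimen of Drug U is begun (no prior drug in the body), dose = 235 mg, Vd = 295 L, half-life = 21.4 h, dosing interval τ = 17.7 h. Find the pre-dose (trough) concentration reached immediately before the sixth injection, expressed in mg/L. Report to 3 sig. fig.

0.971 mg/L

C₀ per dose = Dose / Vd = 235 / 295 = 0.7966 mg/L
k = ln2 / t½ = 0.693147 / 21.4 = 0.03239 h⁻¹
Fraction remaining after one interval: r = e^(−kτ) = e^(−0.03239 × 17.7) = 0.5637
Before dose 6, 5 doses have been given (aged 1τ, 2τ, 3τ, 4τ, 5τ).
C_trough = C₀ × (r + r² + … + r^5) = C₀ × r(1−r^5)/(1−r)
        = 0.7966 × 0.5637 × (1 − 0.05692) / (1 − 0.5637) = 0.9706 mg/L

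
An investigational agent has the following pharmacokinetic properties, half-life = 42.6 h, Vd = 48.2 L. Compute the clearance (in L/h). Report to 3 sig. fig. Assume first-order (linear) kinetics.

0.784 L/h

k = ln2 / t½ = 0.693147 / 42.6 = 0.01627 h⁻¹
CL = k × Vd = 0.01627 × 48.2 = 0.7842 L/h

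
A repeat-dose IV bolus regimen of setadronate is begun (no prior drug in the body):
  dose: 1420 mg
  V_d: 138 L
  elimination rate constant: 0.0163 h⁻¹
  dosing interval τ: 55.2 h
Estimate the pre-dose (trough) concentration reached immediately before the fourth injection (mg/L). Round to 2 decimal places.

C₀ per dose = Dose / Vd = 1420 / 138 = 10.29 mg/L
Fraction remaining after one interval: r = e^(−kτ) = e^(−0.01630 × 55.2) = 0.4067
Before dose 4, 3 doses have been given (aged 1τ, 2τ, 3τ).
C_trough = C₀ × (r + r² + … + r^3) = C₀ × r(1−r^3)/(1−r)
        = 10.29 × 0.4067 × (1 − 0.06727) / (1 − 0.4067) = 6.579 mg/L

6.58 mg/L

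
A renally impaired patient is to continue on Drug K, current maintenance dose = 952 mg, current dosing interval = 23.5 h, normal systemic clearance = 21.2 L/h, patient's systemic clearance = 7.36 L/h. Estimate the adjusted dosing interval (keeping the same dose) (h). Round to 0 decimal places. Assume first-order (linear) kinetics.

To keep the same average steady-state level, dosing rate must scale with clearance.
CL ratio = 7.36 / 21.2 = 0.3472
New interval (same dose) = 23.5 / 0.3472 = 67.68 h

68 h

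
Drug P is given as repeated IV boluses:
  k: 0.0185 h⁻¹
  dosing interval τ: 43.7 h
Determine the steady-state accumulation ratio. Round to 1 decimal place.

1.8

e^(−kτ) = e^(−0.01850 × 43.7) = 0.4455
Accumulation ratio R = 1 / (1 − e^(−kτ)) = 1 / (1 − 0.4455) = 1.803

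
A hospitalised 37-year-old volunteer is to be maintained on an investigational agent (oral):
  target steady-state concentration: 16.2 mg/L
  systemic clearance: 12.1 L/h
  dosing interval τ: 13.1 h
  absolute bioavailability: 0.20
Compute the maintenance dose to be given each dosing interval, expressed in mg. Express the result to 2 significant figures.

At steady state, F × (Dose/τ) = Css × CL.
Dose = Css × CL × τ / F = 16.2 × 12.10 × 13.1 / 0.20 = 12840 mg

13000 mg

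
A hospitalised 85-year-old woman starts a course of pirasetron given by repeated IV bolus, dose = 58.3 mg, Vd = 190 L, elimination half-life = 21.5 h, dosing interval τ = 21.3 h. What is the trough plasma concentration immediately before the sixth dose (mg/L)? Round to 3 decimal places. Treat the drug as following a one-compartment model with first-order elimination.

0.301 mg/L

C₀ per dose = Dose / Vd = 58.3 / 190 = 0.3068 mg/L
k = ln2 / t½ = 0.693147 / 21.5 = 0.03224 h⁻¹
Fraction remaining after one interval: r = e^(−kτ) = e^(−0.03224 × 21.3) = 0.5032
Before dose 6, 5 doses have been given (aged 1τ, 2τ, 3τ, 4τ, 5τ).
C_trough = C₀ × (r + r² + … + r^5) = C₀ × r(1−r^5)/(1−r)
        = 0.3068 × 0.5032 × (1 − 0.03226) / (1 − 0.5032) = 0.3007 mg/L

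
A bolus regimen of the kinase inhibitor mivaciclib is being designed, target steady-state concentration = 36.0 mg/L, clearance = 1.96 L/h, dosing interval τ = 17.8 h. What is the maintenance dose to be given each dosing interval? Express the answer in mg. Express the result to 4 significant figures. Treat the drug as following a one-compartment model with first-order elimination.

At steady state, Dose/τ = Css × CL.
Dose = Css × CL × τ = 36.0 × 1.960 × 17.8 = 1256 mg

1256 mg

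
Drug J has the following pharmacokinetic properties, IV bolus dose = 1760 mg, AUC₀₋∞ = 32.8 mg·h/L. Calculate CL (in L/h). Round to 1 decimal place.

CL = Dose / AUC = 1760 / 32.8 = 53.66 L/h

53.7 L/h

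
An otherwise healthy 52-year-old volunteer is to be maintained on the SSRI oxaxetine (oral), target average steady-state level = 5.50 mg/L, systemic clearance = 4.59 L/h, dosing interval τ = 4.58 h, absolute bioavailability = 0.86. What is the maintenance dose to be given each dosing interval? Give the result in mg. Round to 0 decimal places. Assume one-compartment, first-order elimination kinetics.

At steady state, F × (Dose/τ) = Css × CL.
Dose = Css × CL × τ / F = 5.50 × 4.590 × 4.58 / 0.86 = 134.4 mg

134 mg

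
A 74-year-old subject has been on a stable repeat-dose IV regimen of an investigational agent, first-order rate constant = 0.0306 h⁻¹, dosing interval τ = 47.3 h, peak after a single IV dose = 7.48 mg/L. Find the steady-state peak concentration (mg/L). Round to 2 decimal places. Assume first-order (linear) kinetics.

9.78 mg/L

e^(−kτ) = e^(−0.03060 × 47.3) = 0.2352
Accumulation ratio R = 1 / (1 − e^(−kτ)) = 1 / (1 − 0.2352) = 1.308
Steady-state peak = C₀ × R = 7.48 × 1.308 = 9.784 mg/L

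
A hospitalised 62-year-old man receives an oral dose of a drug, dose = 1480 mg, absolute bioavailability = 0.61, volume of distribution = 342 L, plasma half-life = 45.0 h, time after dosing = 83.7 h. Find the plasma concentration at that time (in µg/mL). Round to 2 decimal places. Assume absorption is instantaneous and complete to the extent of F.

Amount reaching circulation = F × Dose = 0.61 × 1480 = 902.8 mg
C₀ = F·Dose / Vd = 902.8 / 342 = 2.640 mg/L
k = ln2 / t½ = 0.693147 / 45.0 = 0.01540 h⁻¹
C = C₀ · e^(−k·t) = 2.640 × e^(−0.01540 × 83.7)
  = 2.640 × 0.2756 = 0.7276 mg/L
(0.7276 mg/L = 0.7276 µg/mL)

0.73 µg/mL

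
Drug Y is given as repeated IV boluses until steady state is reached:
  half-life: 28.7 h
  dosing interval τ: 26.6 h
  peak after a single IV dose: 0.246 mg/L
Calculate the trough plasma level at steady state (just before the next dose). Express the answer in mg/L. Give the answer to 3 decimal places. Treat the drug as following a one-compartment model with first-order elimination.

k = ln2 / t½ = 0.693147 / 28.7 = 0.02415 h⁻¹
e^(−kτ) = e^(−0.02415 × 26.6) = 0.5260
Accumulation ratio R = 1 / (1 − e^(−kτ)) = 1 / (1 − 0.5260) = 2.110
Steady-state trough = C₀ × R × e^(−kτ) = 0.246 × 2.110 × 0.5260 = 0.2730 mg/L

0.273 mg/L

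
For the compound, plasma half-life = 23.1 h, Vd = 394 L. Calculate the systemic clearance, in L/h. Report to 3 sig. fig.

k = ln2 / t½ = 0.693147 / 23.1 = 0.03001 h⁻¹
CL = k × Vd = 0.03001 × 394 = 11.82 L/h

11.8 L/h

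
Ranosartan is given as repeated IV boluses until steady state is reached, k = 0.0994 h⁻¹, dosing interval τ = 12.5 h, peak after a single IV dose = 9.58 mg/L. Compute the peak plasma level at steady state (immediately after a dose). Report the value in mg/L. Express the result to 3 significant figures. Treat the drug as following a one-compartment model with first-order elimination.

e^(−kτ) = e^(−0.09940 × 12.5) = 0.2887
Accumulation ratio R = 1 / (1 − e^(−kτ)) = 1 / (1 − 0.2887) = 1.406
Steady-state peak = C₀ × R = 9.58 × 1.406 = 13.47 mg/L

13.5 mg/L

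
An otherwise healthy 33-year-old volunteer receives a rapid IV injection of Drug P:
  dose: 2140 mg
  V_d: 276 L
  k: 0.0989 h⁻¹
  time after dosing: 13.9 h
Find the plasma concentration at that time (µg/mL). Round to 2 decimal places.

1.96 µg/mL

C₀ = Dose / Vd = 2140 / 276 = 7.754 mg/L
C = C₀ · e^(−k·t) = 7.754 × e^(−0.09890 × 13.9)
  = 7.754 × 0.2529 = 1.961 mg/L
(1.961 mg/L = 1.961 µg/mL)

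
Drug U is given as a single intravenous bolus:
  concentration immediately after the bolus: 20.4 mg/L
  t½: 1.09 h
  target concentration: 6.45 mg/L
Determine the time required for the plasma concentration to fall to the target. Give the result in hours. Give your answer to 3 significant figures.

1.81 h

k = ln2 / t½ = 0.693147 / 1.09 = 0.6359 h⁻¹
t = ln(C₀ / C) / k = ln(20.40 / 6.45) / 0.6359
  = ln(3.163) / 0.6359 = 1.152 / 0.6359 = 1.812 h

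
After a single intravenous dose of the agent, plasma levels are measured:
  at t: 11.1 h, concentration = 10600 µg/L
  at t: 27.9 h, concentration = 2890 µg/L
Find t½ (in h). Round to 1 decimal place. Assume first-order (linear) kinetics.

k = ln(C₁/C₂) / (t₂ − t₁) = ln(10600/2890) / (27.9 − 11.1)
  = 1.300 / 16.80 = 0.07738 h⁻¹
t½ = ln2 / k = 0.693147 / 0.07738 = 8.958 h

9.0 h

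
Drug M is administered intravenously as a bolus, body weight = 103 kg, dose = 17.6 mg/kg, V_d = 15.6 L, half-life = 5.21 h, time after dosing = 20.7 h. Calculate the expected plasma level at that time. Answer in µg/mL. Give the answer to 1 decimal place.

Total dose = 17.6 × 103 = 1813 mg
C₀ = Dose / Vd = 1813 / 15.6 = 116.2 mg/L
k = ln2 / t½ = 0.693147 / 5.21 = 0.1330 h⁻¹
C = C₀ · e^(−k·t) = 116.2 × e^(−0.1330 × 20.7)
  = 116.2 × 0.06373 = 7.405 mg/L
(7.405 mg/L = 7.405 µg/mL)

7.4 µg/mL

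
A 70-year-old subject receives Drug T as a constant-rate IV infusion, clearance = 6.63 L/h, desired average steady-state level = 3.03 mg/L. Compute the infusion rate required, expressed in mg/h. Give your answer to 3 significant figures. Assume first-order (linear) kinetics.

20.1 mg/h

At steady state, infusion rate R₀ = Css × CL = 3.03 × 6.630 = 20.09 mg/h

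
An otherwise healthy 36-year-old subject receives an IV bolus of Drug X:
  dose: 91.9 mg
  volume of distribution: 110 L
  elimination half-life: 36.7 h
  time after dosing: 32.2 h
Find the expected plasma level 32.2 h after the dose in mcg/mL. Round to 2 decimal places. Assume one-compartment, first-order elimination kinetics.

0.45 mcg/mL

C₀ = Dose / Vd = 91.90 / 110 = 0.8355 mg/L
k = ln2 / t½ = 0.693147 / 36.7 = 0.01889 h⁻¹
C = C₀ · e^(−k·t) = 0.8355 × e^(−0.01889 × 32.2)
  = 0.8355 × 0.5443 = 0.4548 mg/L
(0.4548 mg/L = 0.4548 mcg/mL)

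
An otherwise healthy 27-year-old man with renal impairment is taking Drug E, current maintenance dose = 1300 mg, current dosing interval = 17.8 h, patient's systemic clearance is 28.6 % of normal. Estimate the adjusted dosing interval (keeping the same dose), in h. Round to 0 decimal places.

To keep the same average steady-state level, dosing rate must scale with clearance.
CL ratio = 28.6 / 100 = 0.2860
New interval (same dose) = 17.8 / 0.2860 = 62.24 h

62 h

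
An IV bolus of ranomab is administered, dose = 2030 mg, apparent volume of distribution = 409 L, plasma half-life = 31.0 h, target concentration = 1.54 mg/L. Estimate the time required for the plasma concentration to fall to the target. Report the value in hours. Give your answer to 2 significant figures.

C₀ = Dose / Vd = 2030 / 409 = 4.963 mg/L
k = ln2 / t½ = 0.693147 / 31.0 = 0.02236 h⁻¹
t = ln(C₀ / C) / k = ln(4.963 / 1.54) / 0.02236
  = ln(3.223) / 0.02236 = 1.170 / 0.02236 = 52.33 h

52 h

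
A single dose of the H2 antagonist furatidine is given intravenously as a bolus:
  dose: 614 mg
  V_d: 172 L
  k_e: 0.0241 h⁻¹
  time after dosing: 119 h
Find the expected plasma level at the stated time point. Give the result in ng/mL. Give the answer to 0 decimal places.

C₀ = Dose / Vd = 614.0 / 172 = 3.570 mg/L
C = C₀ · e^(−k·t) = 3.570 × e^(−0.02410 × 119)
  = 3.570 × 0.05682 = 0.2028 mg/L
Convert: 0.2028 mg/L × 1000 = 202.8 ng/mL

203 ng/mL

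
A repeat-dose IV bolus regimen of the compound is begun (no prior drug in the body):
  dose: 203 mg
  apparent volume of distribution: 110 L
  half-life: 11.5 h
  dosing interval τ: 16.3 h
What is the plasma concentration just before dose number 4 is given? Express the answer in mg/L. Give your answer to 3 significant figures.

C₀ per dose = Dose / Vd = 203 / 110 = 1.845 mg/L
k = ln2 / t½ = 0.693147 / 11.5 = 0.06027 h⁻¹
Fraction remaining after one interval: r = e^(−kτ) = e^(−0.06027 × 16.3) = 0.3744
Before dose 4, 3 doses have been given (aged 1τ, 2τ, 3τ).
C_trough = C₀ × (r + r² + … + r^3) = C₀ × r(1−r^3)/(1−r)
        = 1.845 × 0.3744 × (1 − 0.05248) / (1 − 0.3744) = 1.046 mg/L

1.05 mg/L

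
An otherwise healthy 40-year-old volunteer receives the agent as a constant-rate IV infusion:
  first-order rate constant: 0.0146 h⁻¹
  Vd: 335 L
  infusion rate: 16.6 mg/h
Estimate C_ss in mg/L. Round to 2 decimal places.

CL = k × Vd = 0.01460 × 335 = 4.891 L/h
At steady state Css = R₀ / CL = 16.6 / 4.891 = 3.394 mg/L

3.39 mg/L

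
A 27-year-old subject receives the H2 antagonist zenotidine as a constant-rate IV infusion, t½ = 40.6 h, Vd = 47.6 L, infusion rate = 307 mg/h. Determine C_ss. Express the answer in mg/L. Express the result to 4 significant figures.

377.8 mg/L

k = ln2 / t½ = 0.693147 / 40.6 = 0.01707 h⁻¹
CL = k × Vd = 0.01707 × 47.6 = 0.8125 L/h
At steady state Css = R₀ / CL = 307 / 0.8125 = 377.8 mg/L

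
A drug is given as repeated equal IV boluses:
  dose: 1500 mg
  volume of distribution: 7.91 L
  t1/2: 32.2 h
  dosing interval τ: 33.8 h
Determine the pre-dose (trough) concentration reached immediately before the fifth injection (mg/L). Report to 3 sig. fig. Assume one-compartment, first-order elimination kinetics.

C₀ per dose = Dose / Vd = 1500 / 7.91 = 189.6 mg/L
k = ln2 / t½ = 0.693147 / 32.2 = 0.02153 h⁻¹
Fraction remaining after one interval: r = e^(−kτ) = e^(−0.02153 × 33.8) = 0.4830
Before dose 5, 4 doses have been given (aged 1τ, 2τ, 3τ, 4τ).
C_trough = C₀ × (r + r² + … + r^4) = C₀ × r(1−r^4)/(1−r)
        = 189.6 × 0.4830 × (1 − 0.05442) / (1 − 0.4830) = 167.5 mg/L

168 mg/L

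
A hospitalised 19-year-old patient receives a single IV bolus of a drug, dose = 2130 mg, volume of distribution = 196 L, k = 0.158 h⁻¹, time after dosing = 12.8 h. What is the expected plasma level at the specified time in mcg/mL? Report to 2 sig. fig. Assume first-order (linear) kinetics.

C₀ = Dose / Vd = 2130 / 196 = 10.87 mg/L
C = C₀ · e^(−k·t) = 10.87 × e^(−0.1580 × 12.8)
  = 10.87 × 0.1323 = 1.438 mg/L
(1.438 mg/L = 1.438 mcg/mL)

1.4 mcg/mL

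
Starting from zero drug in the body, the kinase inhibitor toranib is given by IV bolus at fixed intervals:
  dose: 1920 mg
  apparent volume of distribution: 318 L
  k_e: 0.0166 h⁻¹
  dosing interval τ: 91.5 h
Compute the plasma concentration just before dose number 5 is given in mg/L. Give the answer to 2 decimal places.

C₀ per dose = Dose / Vd = 1920 / 318 = 6.038 mg/L
Fraction remaining after one interval: r = e^(−kτ) = e^(−0.01660 × 91.5) = 0.2190
Before dose 5, 4 doses have been given (aged 1τ, 2τ, 3τ, 4τ).
C_trough = C₀ × (r + r² + … + r^4) = C₀ × r(1−r^4)/(1−r)
        = 6.038 × 0.2190 × (1 − 0.002300) / (1 − 0.2190) = 1.689 mg/L

1.69 mg/L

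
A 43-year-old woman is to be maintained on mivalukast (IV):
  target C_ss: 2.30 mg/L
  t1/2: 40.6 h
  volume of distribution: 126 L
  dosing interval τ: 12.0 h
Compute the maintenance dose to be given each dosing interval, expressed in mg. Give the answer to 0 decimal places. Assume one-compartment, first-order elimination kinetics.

59 mg

k = ln2 / t½ = 0.693147 / 40.6 = 0.01707 h⁻¹
CL = k × Vd = 0.01707 × 126 = 2.151 L/h
At steady state, Dose/τ = Css × CL.
Dose = Css × CL × τ = 2.30 × 2.151 × 12.0 = 59.37 mg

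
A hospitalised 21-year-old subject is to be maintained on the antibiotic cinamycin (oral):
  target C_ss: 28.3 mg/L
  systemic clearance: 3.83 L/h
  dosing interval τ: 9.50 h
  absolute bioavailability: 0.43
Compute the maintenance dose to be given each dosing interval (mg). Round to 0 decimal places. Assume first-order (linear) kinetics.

2395 mg

At steady state, F × (Dose/τ) = Css × CL.
Dose = Css × CL × τ / F = 28.3 × 3.830 × 9.50 / 0.43 = 2395 mg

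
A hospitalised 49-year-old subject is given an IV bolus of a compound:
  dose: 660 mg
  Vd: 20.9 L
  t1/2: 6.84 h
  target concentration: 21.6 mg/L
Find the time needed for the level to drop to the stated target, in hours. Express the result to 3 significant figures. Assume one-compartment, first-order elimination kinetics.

C₀ = Dose / Vd = 660.0 / 20.9 = 31.58 mg/L
k = ln2 / t½ = 0.693147 / 6.84 = 0.1013 h⁻¹
t = ln(C₀ / C) / k = ln(31.58 / 21.6) / 0.1013
  = ln(1.462) / 0.1013 = 0.3798 / 0.1013 = 3.749 h

3.75 h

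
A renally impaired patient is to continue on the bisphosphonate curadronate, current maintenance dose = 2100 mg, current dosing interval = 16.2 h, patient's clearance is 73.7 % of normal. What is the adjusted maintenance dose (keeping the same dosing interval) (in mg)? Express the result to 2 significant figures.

To keep the same average steady-state level, dosing rate must scale with clearance.
CL ratio = 73.7 / 100 = 0.7370
New dose (same interval) = 2100 × 0.7370 = 1548 mg

1500 mg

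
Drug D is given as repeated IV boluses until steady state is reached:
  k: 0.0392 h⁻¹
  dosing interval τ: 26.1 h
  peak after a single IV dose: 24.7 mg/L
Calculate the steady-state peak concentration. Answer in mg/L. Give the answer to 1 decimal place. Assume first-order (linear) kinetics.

38.6 mg/L

e^(−kτ) = e^(−0.03920 × 26.1) = 0.3595
Accumulation ratio R = 1 / (1 − e^(−kτ)) = 1 / (1 − 0.3595) = 1.561
Steady-state peak = C₀ × R = 24.7 × 1.561 = 38.56 mg/L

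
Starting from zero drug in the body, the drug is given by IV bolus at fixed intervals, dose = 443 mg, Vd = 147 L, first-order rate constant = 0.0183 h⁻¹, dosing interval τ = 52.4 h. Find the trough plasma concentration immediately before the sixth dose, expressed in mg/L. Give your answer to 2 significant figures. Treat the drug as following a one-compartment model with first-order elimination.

C₀ per dose = Dose / Vd = 443 / 147 = 3.014 mg/L
Fraction remaining after one interval: r = e^(−kτ) = e^(−0.01830 × 52.4) = 0.3833
Before dose 6, 5 doses have been given (aged 1τ, 2τ, 3τ, 4τ, 5τ).
C_trough = C₀ × (r + r² + … + r^5) = C₀ × r(1−r^5)/(1−r)
        = 3.014 × 0.3833 × (1 − 0.008274) / (1 − 0.3833) = 1.858 mg/L

1.9 mg/L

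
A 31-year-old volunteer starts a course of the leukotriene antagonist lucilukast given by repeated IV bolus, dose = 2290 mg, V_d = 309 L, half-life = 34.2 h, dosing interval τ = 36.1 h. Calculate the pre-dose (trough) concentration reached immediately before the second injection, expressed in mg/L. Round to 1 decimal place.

3.6 mg/L

C₀ per dose = Dose / Vd = 2290 / 309 = 7.411 mg/L
k = ln2 / t½ = 0.693147 / 34.2 = 0.02027 h⁻¹
Fraction remaining after one interval: r = e^(−kτ) = e^(−0.02027 × 36.1) = 0.4811
Before dose 2, 1 dose has been given (aged 1τ).
C_trough = C₀ × r = 7.411 × 0.4811 = 3.565 mg/L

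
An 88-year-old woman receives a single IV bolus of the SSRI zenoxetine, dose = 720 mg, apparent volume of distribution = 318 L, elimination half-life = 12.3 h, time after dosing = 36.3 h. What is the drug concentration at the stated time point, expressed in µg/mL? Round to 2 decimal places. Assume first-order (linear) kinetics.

C₀ = Dose / Vd = 720.0 / 318 = 2.264 mg/L
k = ln2 / t½ = 0.693147 / 12.3 = 0.05635 h⁻¹
C = C₀ · e^(−k·t) = 2.264 × e^(−0.05635 × 36.3)
  = 2.264 × 0.1293 = 0.2927 mg/L
(0.2927 mg/L = 0.2927 µg/mL)

0.29 µg/mL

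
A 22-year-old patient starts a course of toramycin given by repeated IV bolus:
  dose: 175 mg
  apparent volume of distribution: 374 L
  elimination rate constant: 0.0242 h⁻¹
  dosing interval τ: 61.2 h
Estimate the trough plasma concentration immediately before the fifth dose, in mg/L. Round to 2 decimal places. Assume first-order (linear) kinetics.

C₀ per dose = Dose / Vd = 175 / 374 = 0.4679 mg/L
Fraction remaining after one interval: r = e^(−kτ) = e^(−0.02420 × 61.2) = 0.2274
Before dose 5, 4 doses have been given (aged 1τ, 2τ, 3τ, 4τ).
C_trough = C₀ × (r + r² + … + r^4) = C₀ × r(1−r^4)/(1−r)
        = 0.4679 × 0.2274 × (1 − 0.002674) / (1 − 0.2274) = 0.1373 mg/L

0.14 mg/L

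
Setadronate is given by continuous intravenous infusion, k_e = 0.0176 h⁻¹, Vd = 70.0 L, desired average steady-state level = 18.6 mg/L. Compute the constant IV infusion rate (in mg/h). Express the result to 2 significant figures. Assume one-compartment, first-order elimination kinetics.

CL = k × Vd = 0.01760 × 70.0 = 1.232 L/h
At steady state, infusion rate R₀ = Css × CL = 18.6 × 1.232 = 22.92 mg/h

23 mg/h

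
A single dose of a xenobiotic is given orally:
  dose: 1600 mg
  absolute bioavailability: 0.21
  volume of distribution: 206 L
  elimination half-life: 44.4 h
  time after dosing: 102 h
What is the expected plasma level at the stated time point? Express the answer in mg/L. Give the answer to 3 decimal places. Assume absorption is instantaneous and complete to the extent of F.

Amount reaching circulation = F × Dose = 0.21 × 1600 = 336.0 mg
C₀ = F·Dose / Vd = 336.0 / 206 = 1.631 mg/L
k = ln2 / t½ = 0.693147 / 44.4 = 0.01561 h⁻¹
C = C₀ · e^(−k·t) = 1.631 × e^(−0.01561 × 102)
  = 1.631 × 0.2035 = 0.3319 mg/L

0.332 mg/L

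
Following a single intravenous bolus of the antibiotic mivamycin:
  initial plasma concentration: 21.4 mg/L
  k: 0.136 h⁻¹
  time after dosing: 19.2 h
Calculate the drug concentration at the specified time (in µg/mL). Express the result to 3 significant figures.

1.57 µg/mL

C = C₀ · e^(−k·t) = 21.40 × e^(−0.1360 × 19.2)
  = 21.40 × 0.07345 = 1.572 mg/L
(1.572 mg/L = 1.572 µg/mL)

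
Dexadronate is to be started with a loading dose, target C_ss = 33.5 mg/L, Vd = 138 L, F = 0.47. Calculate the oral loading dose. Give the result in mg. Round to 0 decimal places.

9836 mg

LD = Css × Vd / F = 33.5 × 138 / 0.47 = 9836 mg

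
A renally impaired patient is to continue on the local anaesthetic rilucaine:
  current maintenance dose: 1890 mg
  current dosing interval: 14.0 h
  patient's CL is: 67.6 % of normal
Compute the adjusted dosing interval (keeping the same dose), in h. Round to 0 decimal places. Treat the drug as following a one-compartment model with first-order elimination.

21 h

To keep the same average steady-state level, dosing rate must scale with clearance.
CL ratio = 67.6 / 100 = 0.6760
New interval (same dose) = 14.0 / 0.6760 = 20.71 h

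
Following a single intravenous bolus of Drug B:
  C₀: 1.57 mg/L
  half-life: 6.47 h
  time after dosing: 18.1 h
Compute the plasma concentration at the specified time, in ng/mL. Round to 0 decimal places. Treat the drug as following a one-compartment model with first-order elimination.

k = ln2 / t½ = 0.693147 / 6.47 = 0.1071 h⁻¹
C = C₀ · e^(−k·t) = 1.570 × e^(−0.1071 × 18.1)
  = 1.570 × 0.1439 = 0.2259 mg/L
Convert: 0.2259 mg/L × 1000 = 225.9 ng/mL

226 ng/mL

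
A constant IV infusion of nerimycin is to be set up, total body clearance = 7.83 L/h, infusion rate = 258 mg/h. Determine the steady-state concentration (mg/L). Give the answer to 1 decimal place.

33.0 mg/L

At steady state Css = R₀ / CL = 258 / 7.830 = 32.95 mg/L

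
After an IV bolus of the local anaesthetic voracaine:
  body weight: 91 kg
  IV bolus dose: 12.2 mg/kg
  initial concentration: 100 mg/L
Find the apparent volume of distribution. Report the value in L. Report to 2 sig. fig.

11 L

Dose = 12.2 × 91 = 1110 mg
Vd = Dose / C₀ = 1110 / 100 = 11.10 L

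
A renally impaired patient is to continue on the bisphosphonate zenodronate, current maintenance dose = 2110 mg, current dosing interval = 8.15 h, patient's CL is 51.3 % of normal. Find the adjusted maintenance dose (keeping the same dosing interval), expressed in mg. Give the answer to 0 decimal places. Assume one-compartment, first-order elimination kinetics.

1082 mg

To keep the same average steady-state level, dosing rate must scale with clearance.
CL ratio = 51.3 / 100 = 0.5130
New dose (same interval) = 2110 × 0.5130 = 1082 mg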